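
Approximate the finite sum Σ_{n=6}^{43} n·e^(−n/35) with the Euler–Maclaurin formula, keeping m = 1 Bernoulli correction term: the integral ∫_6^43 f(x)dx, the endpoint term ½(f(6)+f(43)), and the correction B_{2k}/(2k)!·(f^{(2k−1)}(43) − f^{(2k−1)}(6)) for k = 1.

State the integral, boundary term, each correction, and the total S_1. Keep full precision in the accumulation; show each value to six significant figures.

∫_6^43 x·e^(−x/35) dx evaluates to 409.831.
Boundary: ½(f(6) + f(43)) = ½(5.05476 + 12.5865) = 8.82066.
Running total after boundary: 418.652.
Correction k=1: B_{2}/2! · (f^{(1)}(43) − f^{(1)}(6)) = 1/12 · (-0.0669052 − 0.698039) = -0.0637453.

S_1 ≈ 418.588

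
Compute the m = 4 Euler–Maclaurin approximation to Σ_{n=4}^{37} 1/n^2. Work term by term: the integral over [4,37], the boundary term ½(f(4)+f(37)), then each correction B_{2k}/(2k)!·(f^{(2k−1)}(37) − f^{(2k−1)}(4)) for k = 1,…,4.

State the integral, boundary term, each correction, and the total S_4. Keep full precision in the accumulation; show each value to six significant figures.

Integral: ∫_4^37 1/x^2 dx = 0.222973.
½[f(4) + f(37)] = ½[0.0625000 + 0.000730460] = 0.0316152.
So far: 0.254588.
Order-1 term: 1/12 · (-3.94843e-05 − (-0.0312500)) = 0.00260088.
Running total after k=1: 0.257189.
Order-2 term: −1/720 · (-3.46101e-07 − (-0.0234375)) = -3.25516e-05.
Running total after k=2: 0.257157.
Order-3 term: 1/30240 · (-7.58439e-09 − (-0.0439453)) = 1.45322e-06.
Running total after k=3: 0.257158.
Order-4 term: −1/1209600 · (-3.10245e-10 − (-0.153809)) = -1.27157e-07.

S_4 ≈ 0.257158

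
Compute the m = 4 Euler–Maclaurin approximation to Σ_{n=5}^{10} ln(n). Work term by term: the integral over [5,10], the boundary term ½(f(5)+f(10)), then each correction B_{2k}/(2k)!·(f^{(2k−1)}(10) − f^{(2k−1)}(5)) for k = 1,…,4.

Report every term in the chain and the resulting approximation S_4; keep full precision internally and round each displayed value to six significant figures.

Integral: ∫_5^10 ln(x) dx = 9.97866.
Endpoint term: (f(5) + f(10))/2 = (1.60944 + 2.30259)/2 = 1.95601.
Running total after boundary: 11.9347.
Correction k=1: B_{2}/2! · (f^{(1)}(10) − f^{(1)}(5)) = 1/12 · (0.100000 − 0.200000) = -0.00833333.
Running total after k=1: 11.9263.
Correction k=2: B_{4}/4! · (f^{(3)}(10) − f^{(3)}(5)) = −1/720 · (0.00200000 − 0.0160000) = 1.94444e-05.
Running total after k=2: 11.9264.
Correction k=3: B_{6}/6! · (f^{(5)}(10) − f^{(5)}(5)) = 1/30240 · (0.000240000 − 0.00768000) = -2.46032e-07.
Running total after k=3: 11.9264.
Correction k=4: B_{8}/8! · (f^{(7)}(10) − f^{(7)}(5)) = −1/1209600 · (7.20000e-05 − 0.00921600) = 7.55952e-09.

S_4 ≈ 11.9264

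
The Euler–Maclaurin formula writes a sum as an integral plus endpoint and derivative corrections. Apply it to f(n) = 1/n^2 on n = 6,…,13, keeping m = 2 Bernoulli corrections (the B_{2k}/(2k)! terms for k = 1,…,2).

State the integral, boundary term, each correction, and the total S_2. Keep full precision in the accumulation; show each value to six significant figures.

∫_6^13 1/x^2 dx evaluates to 0.0897436.
½[f(6) + f(13)] = ½[0.0277778 + 0.00591716] = 0.0168475.
Running total after boundary: 0.106591.
k=1: B_{2}/(2)! × [f^{(1)}(13) − f^{(1)}(6)] = 1/12 × (-0.000910332 − (-0.00925926)) = 0.000695744.
After k=1: 0.107287.
k=2: B_{4}/(4)! × [f^{(3)}(13) − f^{(3)}(6)] = −1/720 × (-6.46390e-05 − (-0.00308642)) = -4.19692e-06.

S_2 ≈ 0.107283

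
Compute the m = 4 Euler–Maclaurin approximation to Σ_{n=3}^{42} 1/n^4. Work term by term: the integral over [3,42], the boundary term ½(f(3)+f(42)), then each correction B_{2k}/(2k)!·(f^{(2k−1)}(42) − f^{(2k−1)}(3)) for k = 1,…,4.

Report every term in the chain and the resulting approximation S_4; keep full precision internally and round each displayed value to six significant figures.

∫_3^42 1/x^4 dx evaluates to 0.0123412.
Boundary: ½(f(3) + f(42)) = ½(0.0123457 + 3.21368e-07) = 0.00617300.
So far: 0.0185142.
k=1: B_{2}/(2)! × [f^{(1)}(42) − f^{(1)}(3)] = 1/12 × (-3.06065e-08 − (-0.0164609)) = 0.00137174.
Running total after k=1: 0.0198859.
k=2: B_{4}/(4)! × [f^{(3)}(42) − f^{(3)}(3)] = −1/720 × (-5.20519e-10 − (-0.0548697)) = -7.62079e-05.
Running total after k=2: 0.0198097.
k=3: B_{6}/(6)! × [f^{(5)}(42) − f^{(5)}(3)] = 1/30240 × (-1.65244e-11 − (-0.341411)) = 1.12901e-05.
Running total after k=3: 0.0198210.
k=4: B_{8}/(8)! × [f^{(7)}(42) − f^{(7)}(3)] = −1/1209600 × (-8.43082e-13 − (-3.41411)) = -2.82251e-06.

S_4 ≈ 0.0198182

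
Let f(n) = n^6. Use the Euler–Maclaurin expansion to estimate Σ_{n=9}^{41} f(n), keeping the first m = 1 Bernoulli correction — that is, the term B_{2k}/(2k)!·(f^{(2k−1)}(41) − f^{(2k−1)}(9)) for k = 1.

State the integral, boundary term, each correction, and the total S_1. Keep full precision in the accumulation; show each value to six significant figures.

The integral term ∫_9^41 x^6 dx = 2.78214e+10.
Endpoint term: (f(9) + f(41))/2 = (531441 + 4.75010e+09)/2 = 2.37532e+09.
Running total after boundary: 3.01967e+10.
Order-1 term: 1/12 · (6.95137e+08 − 354294) = 5.78986e+07.

S_1 ≈ 3.02546e+10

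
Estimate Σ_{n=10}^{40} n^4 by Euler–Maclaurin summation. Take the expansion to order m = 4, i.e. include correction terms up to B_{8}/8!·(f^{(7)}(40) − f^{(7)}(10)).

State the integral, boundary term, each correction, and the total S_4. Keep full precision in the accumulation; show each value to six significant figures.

S_4 ≈ 2.17660e+07

Integral: ∫_10^40 x^4 dx = 2.04600e+07.
Endpoint term: (f(10) + f(40))/2 = (10000.0 + 2.56000e+06)/2 = 1.28500e+06.
Running total after boundary: 2.17450e+07.
Correction k=1: B_{2}/2! · (f^{(1)}(40) − f^{(1)}(10)) = 1/12 · (256000 − 4000.00) = 21000.0.
Partial sum through k=1: 2.17660e+07.
Correction k=2: B_{4}/4! · (f^{(3)}(40) − f^{(3)}(10)) = −1/720 · (960.000 − 240.000) = -1.00000.
Partial sum through k=2: 2.17660e+07.
Correction k=3: B_{6}/6! · (f^{(5)}(40) − f^{(5)}(10)) = 1/30240 · (0.00000 − 0.00000) = 0.00000.
Partial sum through k=3: 2.17660e+07.
Correction k=4: B_{8}/8! · (f^{(7)}(40) − f^{(7)}(10)) = −1/1209600 · (0.00000 − 0.00000) = 0.00000.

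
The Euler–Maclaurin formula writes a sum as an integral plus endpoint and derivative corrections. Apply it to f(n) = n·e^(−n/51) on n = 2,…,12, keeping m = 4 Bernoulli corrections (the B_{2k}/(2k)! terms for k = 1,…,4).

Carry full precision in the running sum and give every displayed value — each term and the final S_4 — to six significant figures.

S_4 ≈ 65.3713

The integral term ∫_2^12 x·e^(−x/51) dx = 59.6944.
Endpoint term: (f(2) + f(12))/2 = (1.92309 + 9.48406)/2 = 5.70357.
Running total after boundary: 65.3979.
Order-1 term: 1/12 · (0.604376 − 0.923836) = -0.0266216.
After k=1: 65.3713.
Order-2 term: −1/720 · (0.000840082 − 0.00109455) = 3.53427e-07.
After k=2: 65.3713.
Order-3 term: 1/30240 · (5.56632e-07 − 7.05080e-07) = -4.90899e-12.
After k=3: 65.3713.
Order-4 term: −1/1209600 · (3.03837e-10 − 3.80370e-10) = 6.32710e-17.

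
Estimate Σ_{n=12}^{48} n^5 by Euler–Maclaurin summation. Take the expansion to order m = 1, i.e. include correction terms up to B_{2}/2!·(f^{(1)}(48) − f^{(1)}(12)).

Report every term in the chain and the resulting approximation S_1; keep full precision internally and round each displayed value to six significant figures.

∫_12^48 x^5 dx evaluates to 2.03793e+09.
Endpoint term: (f(12) + f(48))/2 = (248832 + 2.54804e+08)/2 = 1.27526e+08.
Running total after boundary: 2.16546e+09.
k=1: B_{2}/(2)! × [f^{(1)}(48) − f^{(1)}(12)] = 1/12 × (2.65421e+07 − 103680) = 2.20320e+06.

S_1 ≈ 2.16766e+09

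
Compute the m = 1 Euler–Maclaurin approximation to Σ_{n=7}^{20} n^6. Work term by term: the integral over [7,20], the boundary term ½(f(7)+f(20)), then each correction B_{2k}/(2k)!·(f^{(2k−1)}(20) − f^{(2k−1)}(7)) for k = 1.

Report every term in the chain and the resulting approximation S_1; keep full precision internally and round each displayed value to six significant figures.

S_1 ≈ 2.16390e+08

Integral: ∫_7^20 x^6 dx = 1.82739e+08.
½[f(7) + f(20)] = ½[117649 + 6.40000e+07] = 3.20588e+07.
So far: 2.14798e+08.
Correction k=1: B_{2}/2! · (f^{(1)}(20) − f^{(1)}(7)) = 1/12 · (1.92000e+07 − 100842) = 1.59160e+06.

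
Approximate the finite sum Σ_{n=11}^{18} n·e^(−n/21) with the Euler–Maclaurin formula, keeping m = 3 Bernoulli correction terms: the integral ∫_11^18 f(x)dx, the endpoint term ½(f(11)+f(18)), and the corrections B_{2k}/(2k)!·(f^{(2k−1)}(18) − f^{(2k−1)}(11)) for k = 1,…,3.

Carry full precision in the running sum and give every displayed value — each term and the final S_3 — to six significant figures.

S_3 ≈ 57.4957

∫_11^18 x·e^(−x/21) dx evaluates to 50.4374.
Endpoint term: (f(11) + f(18))/2 = (6.51486 + 7.63871)/2 = 7.07679.
So far: 57.5142.
Correction k=1: B_{2}/2! · (f^{(1)}(18) − f^{(1)}(11)) = 1/12 · (0.0606247 − 0.282029) = -0.0184503.
Running total after k=1: 57.4957.
Correction k=2: B_{4}/4! · (f^{(3)}(18) − f^{(3)}(11)) = −1/720 · (0.00206206 − 0.00332551) = 1.75478e-06.
Running total after k=2: 57.4957.
Correction k=3: B_{6}/6! · (f^{(5)}(18) − f^{(5)}(11)) = 1/30240 · (9.04004e-06 − 1.36315e-05) = -1.51834e-10.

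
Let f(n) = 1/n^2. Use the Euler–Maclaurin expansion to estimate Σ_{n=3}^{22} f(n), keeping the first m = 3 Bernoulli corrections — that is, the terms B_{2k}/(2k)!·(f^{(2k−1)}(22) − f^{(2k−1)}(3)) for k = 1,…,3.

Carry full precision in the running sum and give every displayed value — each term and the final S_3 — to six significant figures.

Integral: ∫_3^22 1/x^2 dx = 0.287879.
Endpoint term: (f(3) + f(22))/2 = (0.111111 + 0.00206612)/2 = 0.0565886.
Running total after boundary: 0.344467.
k=1: B_{2}/(2)! × [f^{(1)}(22) − f^{(1)}(3)] = 1/12 × (-0.000187829 − (-0.0740741)) = 0.00615719.
Running total after k=1: 0.350625.
k=2: B_{4}/(4)! × [f^{(3)}(22) − f^{(3)}(3)] = −1/720 × (-4.65691e-06 − (-0.0987654)) = -0.000137168.
Running total after k=2: 0.350487.
k=3: B_{6}/(6)! × [f^{(5)}(22) − f^{(5)}(3)] = 1/30240 × (-2.88651e-07 − (-0.329218)) = 1.08868e-05.

S_3 ≈ 0.350498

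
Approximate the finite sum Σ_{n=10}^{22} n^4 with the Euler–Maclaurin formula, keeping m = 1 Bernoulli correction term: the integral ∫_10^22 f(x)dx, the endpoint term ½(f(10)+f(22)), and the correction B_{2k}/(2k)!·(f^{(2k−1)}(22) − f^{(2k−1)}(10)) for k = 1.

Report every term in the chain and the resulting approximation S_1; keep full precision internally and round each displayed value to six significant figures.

∫_10^22 x^4 dx evaluates to 1.01073e+06.
½[f(10) + f(22)] = ½[10000.0 + 234256] = 122128.
So far: 1.13285e+06.
k=1: B_{2}/(2)! × [f^{(1)}(22) − f^{(1)}(10)] = 1/12 × (42592.0 − 4000.00) = 3216.00.

S_1 ≈ 1.13607e+06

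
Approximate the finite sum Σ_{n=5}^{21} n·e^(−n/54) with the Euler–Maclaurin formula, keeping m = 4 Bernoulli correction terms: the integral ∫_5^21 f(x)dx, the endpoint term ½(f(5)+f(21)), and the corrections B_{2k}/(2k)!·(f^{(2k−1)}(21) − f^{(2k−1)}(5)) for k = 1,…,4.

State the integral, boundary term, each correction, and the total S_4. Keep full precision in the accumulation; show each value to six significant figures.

S_4 ≈ 168.478

The integral term ∫_5^21 x·e^(−x/54) dx = 159.117.
½[f(5) + f(21)] = ½[4.55782 + 14.2340] = 9.39591.
Running total after boundary: 168.513.
Order-1 term: 1/12 · (0.414217 − 0.827161) = -0.0344120.
After k=1: 168.478.
Order-2 term: −1/720 · (0.000606940 − 0.000908879) = 4.19360e-07.
After k=2: 168.478.
Order-3 term: 1/30240 · (3.67568e-07 − 5.26096e-07) = -5.24230e-12.
After k=3: 168.478.
Order-4 term: −1/1209600 · (1.80726e-10 − 2.53945e-10) = 6.05321e-17.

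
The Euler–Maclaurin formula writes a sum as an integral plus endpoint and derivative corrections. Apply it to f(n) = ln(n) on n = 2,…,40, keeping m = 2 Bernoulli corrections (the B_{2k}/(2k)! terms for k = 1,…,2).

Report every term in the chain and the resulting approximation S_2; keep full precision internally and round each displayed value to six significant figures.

∫_2^40 ln(x) dx evaluates to 108.169.
Endpoint term: (f(2) + f(40))/2 = (0.693147 + 3.68888)/2 = 2.19101.
Running total after boundary: 110.360.
k=1: B_{2}/(2)! × [f^{(1)}(40) − f^{(1)}(2)] = 1/12 × (0.0250000 − 0.500000) = -0.0395833.
Running total after k=1: 110.320.
k=2: B_{4}/(4)! × [f^{(3)}(40) − f^{(3)}(2)] = −1/720 × (3.12500e-05 − 0.250000) = 0.000347179.

S_2 ≈ 110.321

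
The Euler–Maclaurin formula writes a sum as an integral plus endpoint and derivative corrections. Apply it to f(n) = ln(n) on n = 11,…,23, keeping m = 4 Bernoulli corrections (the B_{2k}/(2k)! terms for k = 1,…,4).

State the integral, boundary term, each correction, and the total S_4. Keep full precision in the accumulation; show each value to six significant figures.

S_4 ≈ 36.5023

Integral: ∫_11^23 ln(x) dx = 33.7395.
Boundary: ½(f(11) + f(23)) = ½(2.39790 + 3.13549) = 2.76669.
Running total after boundary: 36.5062.
Correction k=1: B_{2}/2! · (f^{(1)}(23) − f^{(1)}(11)) = 1/12 · (0.0434783 − 0.0909091) = -0.00395257.
After k=1: 36.5023.
Correction k=2: B_{4}/4! · (f^{(3)}(23) − f^{(3)}(11)) = −1/720 · (0.000164379 − 0.00150263) = 1.85868e-06.
After k=2: 36.5023.
Correction k=3: B_{6}/6! · (f^{(5)}(23) − f^{(5)}(11)) = 1/30240 · (3.72883e-06 − 0.000149021) = -4.80464e-09.
After k=3: 36.5023.
Correction k=4: B_{8}/8! · (f^{(7)}(23) − f^{(7)}(11)) = −1/1209600 · (2.11465e-07 − 3.69474e-05) = 3.03703e-11.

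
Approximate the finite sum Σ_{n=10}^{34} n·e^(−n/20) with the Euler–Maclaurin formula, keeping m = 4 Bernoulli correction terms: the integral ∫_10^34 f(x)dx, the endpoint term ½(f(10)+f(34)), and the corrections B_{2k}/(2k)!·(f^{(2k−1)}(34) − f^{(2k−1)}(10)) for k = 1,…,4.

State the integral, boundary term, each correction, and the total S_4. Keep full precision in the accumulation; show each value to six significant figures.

S_4 ≈ 172.723

The integral term ∫_10^34 x·e^(−x/20) dx = 166.620.
Boundary: ½(f(10) + f(34)) = ½(6.06531 + 6.21124) = 6.13827.
So far: 172.758.
Correction k=1: B_{2}/2! · (f^{(1)}(34) − f^{(1)}(10)) = 1/12 · (-0.127878 − 0.303265) = -0.0359286.
After k=1: 172.723.
Correction k=2: B_{4}/4! · (f^{(3)}(34) − f^{(3)}(10)) = −1/720 · (0.000593721 − 0.00379082) = 4.44041e-06.
After k=2: 172.723.
Correction k=3: B_{6}/6! · (f^{(5)}(34) − f^{(5)}(10)) = 1/30240 · (3.76785e-06 − 1.70587e-05) = -4.39511e-10.
After k=3: 172.723.
Correction k=4: B_{8}/8! · (f^{(7)}(34) − f^{(7)}(10)) = −1/1209600 · (1.51285e-08 − 6.16008e-08) = 3.84196e-14.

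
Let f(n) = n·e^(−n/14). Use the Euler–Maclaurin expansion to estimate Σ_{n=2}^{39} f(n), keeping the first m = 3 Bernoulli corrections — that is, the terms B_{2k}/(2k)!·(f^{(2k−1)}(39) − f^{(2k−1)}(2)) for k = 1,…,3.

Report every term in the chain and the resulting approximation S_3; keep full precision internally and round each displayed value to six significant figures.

S_3 ≈ 150.409

∫_2^39 x·e^(−x/14) dx evaluates to 148.410.
½[f(2) + f(39)] = ½[1.73376 + 2.40572] = 2.06974.
So far: 150.480.
k=1: B_{2}/(2)! × [f^{(1)}(39) − f^{(1)}(2)] = 1/12 × (-0.110152 − 0.743038) = -0.0710992.
After k=1: 150.409.
k=2: B_{4}/(4)! × [f^{(3)}(39) − f^{(3)}(2)] = −1/720 × (6.74399e-05 − 0.0126367) = 1.74573e-05.
After k=2: 150.409.
k=3: B_{6}/(6)! × [f^{(5)}(39) − f^{(5)}(2)] = 1/30240 × (3.55550e-06 − 0.000109604) = -3.50690e-09.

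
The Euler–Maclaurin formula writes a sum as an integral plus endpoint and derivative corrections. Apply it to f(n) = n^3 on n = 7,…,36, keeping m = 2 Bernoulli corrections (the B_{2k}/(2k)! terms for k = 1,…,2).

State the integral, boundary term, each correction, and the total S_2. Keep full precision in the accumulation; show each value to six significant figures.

The integral term ∫_7^36 x^3 dx = 419304.
Boundary: ½(f(7) + f(36)) = ½(343.000 + 46656.0) = 23499.5.
Integral + boundary = 442803.
k=1: B_{2}/(2)! × [f^{(1)}(36) − f^{(1)}(7)] = 1/12 × (3888.00 − 147.000) = 311.750.
Partial sum through k=1: 443115.
k=2: B_{4}/(4)! × [f^{(3)}(36) − f^{(3)}(7)] = −1/720 × (6.00000 − 6.00000) = 0.00000.

S_2 ≈ 443115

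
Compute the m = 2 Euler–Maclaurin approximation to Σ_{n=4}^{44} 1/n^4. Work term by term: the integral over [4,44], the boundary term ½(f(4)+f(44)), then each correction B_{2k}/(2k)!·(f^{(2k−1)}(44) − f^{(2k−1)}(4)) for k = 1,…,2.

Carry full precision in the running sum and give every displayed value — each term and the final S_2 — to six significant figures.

S_2 ≈ 0.00747302

∫_4^44 1/x^4 dx evaluates to 0.00520442.
Endpoint term: (f(4) + f(44))/2 = (0.00390625 + 2.66802e-07)/2 = 0.00195326.
So far: 0.00715768.
k=1: B_{2}/(2)! × [f^{(1)}(44) − f^{(1)}(4)] = 1/12 × (-2.42547e-08 − (-0.00390625)) = 0.000325519.
Partial sum through k=1: 0.00748320.
k=2: B_{4}/(4)! × [f^{(3)}(44) − f^{(3)}(4)] = −1/720 × (-3.75848e-10 − (-0.00732422)) = -1.01725e-05.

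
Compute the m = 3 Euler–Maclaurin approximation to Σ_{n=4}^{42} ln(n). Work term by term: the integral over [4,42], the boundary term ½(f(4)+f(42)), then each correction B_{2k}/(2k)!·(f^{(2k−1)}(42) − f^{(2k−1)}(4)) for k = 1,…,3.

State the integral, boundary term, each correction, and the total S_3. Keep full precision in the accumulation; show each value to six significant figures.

∫_4^42 ln(x) dx evaluates to 113.437.
Endpoint term: (f(4) + f(42))/2 = (1.38629 + 3.73767)/2 = 2.56198.
Running total after boundary: 115.999.
k=1: B_{2}/(2)! × [f^{(1)}(42) − f^{(1)}(4)] = 1/12 × (0.0238095 − 0.250000) = -0.0188492.
After k=1: 115.980.
k=2: B_{4}/(4)! × [f^{(3)}(42) − f^{(3)}(4)] = −1/720 × (2.69949e-05 − 0.0312500) = 4.33653e-05.
After k=2: 115.980.
k=3: B_{6}/(6)! × [f^{(5)}(42) − f^{(5)}(4)] = 1/30240 × (1.83639e-07 − 0.0234375) = -7.75044e-07.

S_3 ≈ 115.980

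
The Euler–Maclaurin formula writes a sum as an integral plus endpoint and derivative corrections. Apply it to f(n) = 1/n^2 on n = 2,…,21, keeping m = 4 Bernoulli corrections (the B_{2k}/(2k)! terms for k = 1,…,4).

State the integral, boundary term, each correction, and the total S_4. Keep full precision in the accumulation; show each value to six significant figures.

The integral term ∫_2^21 1/x^2 dx = 0.452381.
Boundary: ½(f(2) + f(21)) = ½(0.250000 + 0.00226757) = 0.126134.
Running total after boundary: 0.578515.
Correction k=1: B_{2}/2! · (f^{(1)}(21) − f^{(1)}(2)) = 1/12 · (-0.000215959 − (-0.250000)) = 0.0208153.
Running total after k=1: 0.599330.
Correction k=2: B_{4}/4! · (f^{(3)}(21) − f^{(3)}(2)) = −1/720 · (-5.87645e-06 − (-0.750000)) = -0.00104166.
Running total after k=2: 0.598288.
Correction k=3: B_{6}/6! · (f^{(5)}(21) − f^{(5)}(2)) = 1/30240 · (-3.99758e-07 − (-5.62500)) = 0.000186012.
Running total after k=3: 0.598474.
Correction k=4: B_{8}/8! · (f^{(7)}(21) − f^{(7)}(2)) = −1/1209600 · (-5.07630e-08 − (-78.7500)) = -6.51042e-05.

S_4 ≈ 0.598409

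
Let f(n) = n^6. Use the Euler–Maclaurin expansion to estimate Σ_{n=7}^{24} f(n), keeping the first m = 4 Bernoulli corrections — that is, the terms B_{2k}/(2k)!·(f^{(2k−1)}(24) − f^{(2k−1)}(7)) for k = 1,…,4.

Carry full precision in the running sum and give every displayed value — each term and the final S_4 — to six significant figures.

The integral term ∫_7^24 x^6 dx = 6.55093e+08.
½[f(7) + f(24)] = ½[117649 + 1.91103e+08] = 9.56103e+07.
Integral + boundary = 7.50703e+08.
k=1: B_{2}/(2)! × [f^{(1)}(24) − f^{(1)}(7)] = 1/12 × (4.77757e+07 − 100842) = 3.97291e+06.
Running total after k=1: 7.54676e+08.
k=2: B_{4}/(4)! × [f^{(3)}(24) − f^{(3)}(7)] = −1/720 × (1.65888e+06 − 41160.0) = -2246.83.
Running total after k=2: 7.54674e+08.
k=3: B_{6}/(6)! × [f^{(5)}(24) − f^{(5)}(7)] = 1/30240 × (17280.0 − 5040.00) = 0.404762.
Running total after k=3: 7.54674e+08.
k=4: B_{8}/(8)! × [f^{(7)}(24) − f^{(7)}(7)] = −1/1209600 × (0.00000 − 0.00000) = 0.00000.

S_4 ≈ 7.54674e+08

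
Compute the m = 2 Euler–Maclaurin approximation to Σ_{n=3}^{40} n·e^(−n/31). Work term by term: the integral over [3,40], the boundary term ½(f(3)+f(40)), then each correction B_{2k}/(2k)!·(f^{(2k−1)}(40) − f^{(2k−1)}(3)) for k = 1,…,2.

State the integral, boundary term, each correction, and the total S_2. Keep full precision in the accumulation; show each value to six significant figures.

S_2 ≈ 357.895

Integral: ∫_3^40 x·e^(−x/31) dx = 351.104.
½[f(3) + f(40)] = ½[2.72328 + 11.0073] = 6.86528.
Integral + boundary = 357.970.
k=1: B_{2}/(2)! × [f^{(1)}(40) − f^{(1)}(3)] = 1/12 × (-0.0798915 − 0.819913) = -0.0749837.
Running total after k=1: 357.895.
k=2: B_{4}/(4)! × [f^{(3)}(40) − f^{(3)}(3)] = −1/720 × (0.000489566 − 0.00274239) = 3.12892e-06.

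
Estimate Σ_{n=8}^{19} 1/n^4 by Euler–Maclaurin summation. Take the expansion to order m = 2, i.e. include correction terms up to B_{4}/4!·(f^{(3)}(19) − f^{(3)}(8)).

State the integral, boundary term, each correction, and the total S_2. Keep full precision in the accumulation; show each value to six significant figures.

S_2 ≈ 0.000738309

Integral: ∫_8^19 1/x^4 dx = 0.000602444.
½[f(8) + f(19)] = ½[0.000244141 + 7.67336e-06] = 0.000125907.
So far: 0.000728351.
Order-1 term: 1/12 · (-1.61544e-06 − (-0.000122070)) = 1.00379e-05.
After k=1: 0.000738389.
Order-2 term: −1/720 · (-1.34247e-07 − (-5.72205e-05)) = -7.92864e-08.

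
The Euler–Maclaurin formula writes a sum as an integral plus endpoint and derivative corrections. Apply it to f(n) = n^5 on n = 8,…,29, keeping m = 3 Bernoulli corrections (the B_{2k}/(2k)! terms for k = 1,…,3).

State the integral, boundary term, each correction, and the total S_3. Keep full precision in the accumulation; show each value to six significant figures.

Integral: ∫_8^29 x^5 dx = 9.90935e+07.
½[f(8) + f(29)] = ½[32768.0 + 2.05111e+07] = 1.02720e+07.
Integral + boundary = 1.09365e+08.
k=1: B_{2}/(2)! × [f^{(1)}(29) − f^{(1)}(8)] = 1/12 × (3.53640e+06 − 20480.0) = 292994.
Running total after k=1: 1.09658e+08.
k=2: B_{4}/(4)! × [f^{(3)}(29) − f^{(3)}(8)] = −1/720 × (50460.0 − 3840.00) = -64.7500.
Running total after k=2: 1.09658e+08.
k=3: B_{6}/(6)! × [f^{(5)}(29) − f^{(5)}(8)] = 1/30240 × (120.000 − 120.000) = 0.00000.

S_3 ≈ 1.09658e+08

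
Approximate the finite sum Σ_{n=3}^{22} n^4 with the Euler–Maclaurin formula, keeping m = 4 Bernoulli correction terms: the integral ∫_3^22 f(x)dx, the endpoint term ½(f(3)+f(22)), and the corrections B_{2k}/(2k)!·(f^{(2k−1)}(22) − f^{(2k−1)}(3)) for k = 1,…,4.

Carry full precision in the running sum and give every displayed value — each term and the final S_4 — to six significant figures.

∫_3^22 x^4 dx evaluates to 1.03068e+06.
½[f(3) + f(22)] = ½[81.0000 + 234256] = 117168.
So far: 1.14785e+06.
Correction k=1: B_{2}/2! · (f^{(1)}(22) − f^{(1)}(3)) = 1/12 · (42592.0 − 108.000) = 3540.33.
Running total after k=1: 1.15139e+06.
Correction k=2: B_{4}/4! · (f^{(3)}(22) − f^{(3)}(3)) = −1/720 · (528.000 − 72.0000) = -0.633333.
Running total after k=2: 1.15139e+06.
Correction k=3: B_{6}/6! · (f^{(5)}(22) − f^{(5)}(3)) = 1/30240 · (0.00000 − 0.00000) = 0.00000.
Running total after k=3: 1.15139e+06.
Correction k=4: B_{8}/8! · (f^{(7)}(22) − f^{(7)}(3)) = −1/1209600 · (0.00000 − 0.00000) = 0.00000.

S_4 ≈ 1.15139e+06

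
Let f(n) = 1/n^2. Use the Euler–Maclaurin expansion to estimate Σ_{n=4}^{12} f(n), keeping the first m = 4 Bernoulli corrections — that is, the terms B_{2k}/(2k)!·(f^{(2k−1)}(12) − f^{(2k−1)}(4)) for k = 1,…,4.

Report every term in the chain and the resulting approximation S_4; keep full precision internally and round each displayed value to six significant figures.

Integral: ∫_4^12 1/x^2 dx = 0.166667.
½[f(4) + f(12)] = ½[0.0625000 + 0.00694444] = 0.0347222.
Integral + boundary = 0.201389.
Order-1 term: 1/12 · (-0.00115741 − (-0.0312500)) = 0.00250772.
After k=1: 0.203897.
Order-2 term: −1/720 · (-9.64506e-05 − (-0.0234375)) = -3.24181e-05.
After k=2: 0.203864.
Order-3 term: 1/30240 · (-2.00939e-05 − (-0.0439453)) = 1.45255e-06.
After k=3: 0.203866.
Order-4 term: −1/1209600 · (-7.81429e-06 − (-0.153809)) = -1.27150e-07.

S_4 ≈ 0.203866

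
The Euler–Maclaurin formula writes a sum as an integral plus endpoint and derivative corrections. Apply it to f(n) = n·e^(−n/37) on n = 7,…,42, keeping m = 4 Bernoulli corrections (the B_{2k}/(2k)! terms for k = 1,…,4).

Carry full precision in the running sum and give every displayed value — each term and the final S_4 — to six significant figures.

S_4 ≈ 417.578

∫_7^42 x·e^(−x/37) dx evaluates to 407.992.
Endpoint term: (f(7) + f(42))/2 = (5.79341 + 13.4979)/2 = 9.64566.
Running total after boundary: 417.637.
Order-1 term: 1/12 · (-0.0434296 − 0.671051) = -0.0595401.
Running total after k=1: 417.578.
Order-2 term: −1/720 · (0.000437785 − 0.00169928) = 1.75207e-06.
Running total after k=2: 417.578.
Order-3 term: 1/30240 · (6.62742e-07 − 2.12446e-06) = -4.83371e-11.
Running total after k=3: 417.578.
Order-4 term: −1/1209600 · (7.34623e-10 − 2.19697e-09) = 1.20895e-15.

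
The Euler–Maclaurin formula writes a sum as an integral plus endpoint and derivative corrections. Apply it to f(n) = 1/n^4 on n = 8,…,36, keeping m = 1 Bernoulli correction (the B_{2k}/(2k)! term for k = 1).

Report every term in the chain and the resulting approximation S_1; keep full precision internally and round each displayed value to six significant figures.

S_1 ≈ 0.000776432

∫_8^36 1/x^4 dx evaluates to 0.000643897.
Endpoint term: (f(8) + f(36))/2 = (0.000244141 + 5.95374e-07)/2 = 0.000122368.
Integral + boundary = 0.000766265.
Order-1 term: 1/12 · (-6.61527e-08 − (-0.000122070)) = 1.01670e-05.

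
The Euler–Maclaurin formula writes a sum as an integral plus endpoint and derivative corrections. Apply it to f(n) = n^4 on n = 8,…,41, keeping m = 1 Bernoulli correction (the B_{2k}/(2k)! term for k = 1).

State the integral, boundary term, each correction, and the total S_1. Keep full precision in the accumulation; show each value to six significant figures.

Integral: ∫_8^41 x^4 dx = 2.31647e+07.
Endpoint term: (f(8) + f(41))/2 = (4096.00 + 2.82576e+06)/2 = 1.41493e+06.
So far: 2.45796e+07.
k=1: B_{2}/(2)! × [f^{(1)}(41) − f^{(1)}(8)] = 1/12 × (275684 − 2048.00) = 22803.0.

S_1 ≈ 2.46024e+07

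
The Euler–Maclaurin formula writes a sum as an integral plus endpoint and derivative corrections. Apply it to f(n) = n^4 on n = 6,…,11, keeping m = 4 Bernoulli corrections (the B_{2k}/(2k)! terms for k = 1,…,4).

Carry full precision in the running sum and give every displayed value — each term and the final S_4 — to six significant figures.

S_4 ≈ 38995.0

The integral term ∫_6^11 x^4 dx = 30655.0.
Boundary: ½(f(6) + f(11)) = ½(1296.00 + 14641.0) = 7968.50.
Integral + boundary = 38623.5.
Correction k=1: B_{2}/2! · (f^{(1)}(11) − f^{(1)}(6)) = 1/12 · (5324.00 − 864.000) = 371.667.
Running total after k=1: 38995.2.
Correction k=2: B_{4}/4! · (f^{(3)}(11) − f^{(3)}(6)) = −1/720 · (264.000 − 144.000) = -0.166667.
Running total after k=2: 38995.0.
Correction k=3: B_{6}/6! · (f^{(5)}(11) − f^{(5)}(6)) = 1/30240 · (0.00000 − 0.00000) = 0.00000.
Running total after k=3: 38995.0.
Correction k=4: B_{8}/8! · (f^{(7)}(11) − f^{(7)}(6)) = −1/1209600 · (0.00000 − 0.00000) = 0.00000.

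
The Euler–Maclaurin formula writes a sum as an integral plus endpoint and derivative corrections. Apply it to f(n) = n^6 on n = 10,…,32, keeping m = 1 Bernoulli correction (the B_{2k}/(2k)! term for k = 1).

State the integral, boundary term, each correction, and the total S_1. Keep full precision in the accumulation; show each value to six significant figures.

S_1 ≈ 5.46120e+09

Integral: ∫_10^32 x^6 dx = 4.90711e+09.
Boundary: ½(f(10) + f(32)) = ½(1.00000e+06 + 1.07374e+09) = 5.37371e+08.
Running total after boundary: 5.44448e+09.
k=1: B_{2}/(2)! × [f^{(1)}(32) − f^{(1)}(10)] = 1/12 × (2.01327e+08 − 600000) = 1.67272e+07.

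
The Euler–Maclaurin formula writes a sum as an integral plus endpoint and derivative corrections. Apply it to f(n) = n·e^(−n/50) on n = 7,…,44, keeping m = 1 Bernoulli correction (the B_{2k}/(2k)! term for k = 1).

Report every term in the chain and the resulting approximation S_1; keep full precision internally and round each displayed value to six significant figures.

Integral: ∫_7^44 x·e^(−x/50) dx = 528.191.
Endpoint term: (f(7) + f(44))/2 = (6.08551 + 18.2504)/2 = 12.1680.
Running total after boundary: 540.359.
k=1: B_{2}/(2)! × [f^{(1)}(44) − f^{(1)}(7)] = 1/12 × (0.0497739 − 0.747648) = -0.0581562.

S_1 ≈ 540.301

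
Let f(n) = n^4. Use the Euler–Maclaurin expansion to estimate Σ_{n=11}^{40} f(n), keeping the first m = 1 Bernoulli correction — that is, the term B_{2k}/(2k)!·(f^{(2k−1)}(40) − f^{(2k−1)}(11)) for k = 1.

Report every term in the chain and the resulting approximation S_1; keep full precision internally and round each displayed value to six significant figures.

The integral term ∫_11^40 x^4 dx = 2.04478e+07.
Endpoint term: (f(11) + f(40))/2 = (14641.0 + 2.56000e+06)/2 = 1.28732e+06.
So far: 2.17351e+07.
Order-1 term: 1/12 · (256000 − 5324.00) = 20889.7.

S_1 ≈ 2.17560e+07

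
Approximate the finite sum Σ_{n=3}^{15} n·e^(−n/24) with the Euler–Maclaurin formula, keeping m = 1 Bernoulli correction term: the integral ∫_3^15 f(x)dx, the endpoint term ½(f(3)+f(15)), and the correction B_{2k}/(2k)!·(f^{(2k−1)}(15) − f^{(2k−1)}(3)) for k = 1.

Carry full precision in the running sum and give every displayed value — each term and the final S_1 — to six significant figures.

S_1 ≈ 76.1439

The integral term ∫_3^15 x·e^(−x/24) dx = 70.8533.
Endpoint term: (f(3) + f(15))/2 = (2.64749 + 8.02892)/2 = 5.33821.
Running total after boundary: 76.1915.
Order-1 term: 1/12 · (0.200723 − 0.772185) = -0.0476218.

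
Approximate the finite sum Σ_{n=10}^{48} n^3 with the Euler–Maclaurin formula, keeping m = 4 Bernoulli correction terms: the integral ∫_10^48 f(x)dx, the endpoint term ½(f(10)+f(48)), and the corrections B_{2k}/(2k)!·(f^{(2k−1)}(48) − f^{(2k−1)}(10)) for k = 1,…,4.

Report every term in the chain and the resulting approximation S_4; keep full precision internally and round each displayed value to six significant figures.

Integral: ∫_10^48 x^3 dx = 1.32460e+06.
Endpoint term: (f(10) + f(48))/2 = (1000.00 + 110592)/2 = 55796.0.
Integral + boundary = 1.38040e+06.
Order-1 term: 1/12 · (6912.00 − 300.000) = 551.000.
Partial sum through k=1: 1.38095e+06.
Order-2 term: −1/720 · (6.00000 − 6.00000) = 0.00000.
Partial sum through k=2: 1.38095e+06.
Order-3 term: 1/30240 · (0.00000 − 0.00000) = 0.00000.
Partial sum through k=3: 1.38095e+06.
Order-4 term: −1/1209600 · (0.00000 − 0.00000) = 0.00000.

S_4 ≈ 1.38095e+06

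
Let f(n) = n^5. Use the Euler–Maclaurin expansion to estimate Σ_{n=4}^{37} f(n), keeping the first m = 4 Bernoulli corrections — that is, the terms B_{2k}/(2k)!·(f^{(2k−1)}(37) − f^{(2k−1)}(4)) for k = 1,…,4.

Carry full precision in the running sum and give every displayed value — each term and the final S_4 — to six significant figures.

The integral term ∫_4^37 x^5 dx = 4.27620e+08.
½[f(4) + f(37)] = ½[1024.00 + 6.93440e+07] = 3.46725e+07.
Integral + boundary = 4.62293e+08.
Order-1 term: 1/12 · (9.37080e+06 − 1280.00) = 780794.
After k=1: 4.63074e+08.
Order-2 term: −1/720 · (82140.0 − 960.000) = -112.750.
After k=2: 4.63074e+08.
Order-3 term: 1/30240 · (120.000 − 120.000) = 0.00000.
After k=3: 4.63074e+08.
Order-4 term: −1/1209600 · (0.00000 − 0.00000) = 0.00000.

S_4 ≈ 4.63074e+08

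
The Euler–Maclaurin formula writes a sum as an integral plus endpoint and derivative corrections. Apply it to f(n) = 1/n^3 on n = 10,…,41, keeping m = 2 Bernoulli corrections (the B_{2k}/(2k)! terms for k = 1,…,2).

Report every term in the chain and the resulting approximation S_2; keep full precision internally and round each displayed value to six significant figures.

The integral term ∫_10^41 1/x^3 dx = 0.00470256.
½[f(10) + f(41)] = ½[0.00100000 + 1.45094e-05] = 0.000507255.
So far: 0.00520981.
Correction k=1: B_{2}/2! · (f^{(1)}(41) − f^{(1)}(10)) = 1/12 · (-1.06166e-06 − (-0.000300000)) = 2.49115e-05.
After k=1: 0.00523472.
Correction k=2: B_{4}/4! · (f^{(3)}(41) − f^{(3)}(10)) = −1/720 · (-1.26313e-08 − (-6.00000e-05)) = -8.33158e-08.

S_2 ≈ 0.00523464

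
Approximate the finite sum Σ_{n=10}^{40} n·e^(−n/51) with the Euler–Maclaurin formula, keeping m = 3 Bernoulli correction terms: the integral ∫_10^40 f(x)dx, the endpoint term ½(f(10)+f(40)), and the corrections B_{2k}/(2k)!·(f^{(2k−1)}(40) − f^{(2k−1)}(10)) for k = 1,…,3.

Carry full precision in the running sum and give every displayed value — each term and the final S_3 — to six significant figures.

S_3 ≈ 451.966

Integral: ∫_10^40 x·e^(−x/51) dx = 438.775.
½[f(10) + f(40)] = ½[8.21948 + 18.2573] = 13.2384.
Integral + boundary = 452.013.
k=1: B_{2}/(2)! × [f^{(1)}(40) − f^{(1)}(10)] = 1/12 × (0.0984463 − 0.660782) = -0.0468613.
Partial sum through k=1: 451.966.
k=2: B_{4}/(4)! × [f^{(3)}(40) − f^{(3)}(10)] = −1/720 × (0.000388817 − 0.000886073) = 6.90635e-07.
Partial sum through k=2: 451.966.
k=3: B_{6}/(6)! × [f^{(5)}(40) − f^{(5)}(10)] = 1/30240 × (2.84423e-07 − 5.83659e-07) = -9.89539e-12.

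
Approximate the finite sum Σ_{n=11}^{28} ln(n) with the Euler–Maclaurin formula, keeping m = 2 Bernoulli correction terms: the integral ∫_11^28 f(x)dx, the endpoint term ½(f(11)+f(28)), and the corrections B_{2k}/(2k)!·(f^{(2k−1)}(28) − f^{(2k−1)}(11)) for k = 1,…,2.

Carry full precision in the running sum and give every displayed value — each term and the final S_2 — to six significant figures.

S_2 ≈ 52.7853

∫_11^28 ln(x) dx evaluates to 49.9249.
½[f(11) + f(28)] = ½[2.39790 + 3.33220] = 2.86505.
Running total after boundary: 52.7899.
Correction k=1: B_{2}/2! · (f^{(1)}(28) − f^{(1)}(11)) = 1/12 · (0.0357143 − 0.0909091) = -0.00459957.
After k=1: 52.7853.
Correction k=2: B_{4}/4! · (f^{(3)}(28) − f^{(3)}(11)) = −1/720 · (9.11079e-05 − 0.00150263) = 1.96045e-06.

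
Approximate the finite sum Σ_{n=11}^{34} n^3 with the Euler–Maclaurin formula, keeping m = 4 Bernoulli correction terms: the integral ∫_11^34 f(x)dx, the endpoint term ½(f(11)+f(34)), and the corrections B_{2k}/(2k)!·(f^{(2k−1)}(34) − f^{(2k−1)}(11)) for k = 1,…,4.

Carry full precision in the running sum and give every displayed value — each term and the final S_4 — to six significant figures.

S_4 ≈ 351000

The integral term ∫_11^34 x^3 dx = 330424.
Endpoint term: (f(11) + f(34))/2 = (1331.00 + 39304.0)/2 = 20317.5.
Integral + boundary = 350741.
k=1: B_{2}/(2)! × [f^{(1)}(34) − f^{(1)}(11)] = 1/12 × (3468.00 − 363.000) = 258.750.
Running total after k=1: 351000.
k=2: B_{4}/(4)! × [f^{(3)}(34) − f^{(3)}(11)] = −1/720 × (6.00000 − 6.00000) = 0.00000.
Running total after k=2: 351000.
k=3: B_{6}/(6)! × [f^{(5)}(34) − f^{(5)}(11)] = 1/30240 × (0.00000 − 0.00000) = 0.00000.
Running total after k=3: 351000.
k=4: B_{8}/(8)! × [f^{(7)}(34) − f^{(7)}(11)] = −1/1209600 × (0.00000 − 0.00000) = 0.00000.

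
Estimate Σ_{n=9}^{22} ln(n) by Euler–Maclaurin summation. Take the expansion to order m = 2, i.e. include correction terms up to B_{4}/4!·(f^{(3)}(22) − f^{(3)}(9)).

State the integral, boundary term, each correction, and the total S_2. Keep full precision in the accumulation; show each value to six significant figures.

S_2 ≈ 37.8666

∫_9^22 ln(x) dx evaluates to 35.2279.
Endpoint term: (f(9) + f(22))/2 = (2.19722 + 3.09104)/2 = 2.64413.
Integral + boundary = 37.8720.
k=1: B_{2}/(2)! × [f^{(1)}(22) − f^{(1)}(9)] = 1/12 × (0.0454545 − 0.111111) = -0.00547138.
Partial sum through k=1: 37.8666.
k=2: B_{4}/(4)! × [f^{(3)}(22) − f^{(3)}(9)] = −1/720 × (0.000187829 − 0.00274348) = 3.54952e-06.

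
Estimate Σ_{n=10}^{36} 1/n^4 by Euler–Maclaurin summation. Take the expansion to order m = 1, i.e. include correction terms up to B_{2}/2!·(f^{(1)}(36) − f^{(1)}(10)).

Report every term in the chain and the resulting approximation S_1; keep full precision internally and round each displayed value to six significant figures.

The integral term ∫_10^36 1/x^4 dx = 0.000326189.
Endpoint term: (f(10) + f(36))/2 = (0.000100000 + 5.95374e-07)/2 = 5.02977e-05.
Integral + boundary = 0.000376487.
Order-1 term: 1/12 · (-6.61527e-08 − (-4.00000e-05)) = 3.32782e-06.

S_1 ≈ 0.000379814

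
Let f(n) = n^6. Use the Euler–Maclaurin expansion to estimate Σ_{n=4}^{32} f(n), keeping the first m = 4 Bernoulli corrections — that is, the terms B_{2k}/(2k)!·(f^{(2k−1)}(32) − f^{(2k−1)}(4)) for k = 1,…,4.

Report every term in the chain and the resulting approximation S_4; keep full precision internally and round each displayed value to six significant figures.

S_4 ≈ 5.46218e+09

∫_4^32 x^6 dx evaluates to 4.90853e+09.
Boundary: ½(f(4) + f(32)) = ½(4096.00 + 1.07374e+09) = 5.36873e+08.
Running total after boundary: 5.44540e+09.
Correction k=1: B_{2}/2! · (f^{(1)}(32) − f^{(1)}(4)) = 1/12 · (2.01327e+08 − 6144.00) = 1.67767e+07.
Partial sum through k=1: 5.46218e+09.
Correction k=2: B_{4}/4! · (f^{(3)}(32) − f^{(3)}(4)) = −1/720 · (3.93216e+06 − 7680.00) = -5450.67.
Partial sum through k=2: 5.46218e+09.
Correction k=3: B_{6}/6! · (f^{(5)}(32) − f^{(5)}(4)) = 1/30240 · (23040.0 − 2880.00) = 0.666667.
Partial sum through k=3: 5.46218e+09.
Correction k=4: B_{8}/8! · (f^{(7)}(32) − f^{(7)}(4)) = −1/1209600 · (0.00000 − 0.00000) = 0.00000.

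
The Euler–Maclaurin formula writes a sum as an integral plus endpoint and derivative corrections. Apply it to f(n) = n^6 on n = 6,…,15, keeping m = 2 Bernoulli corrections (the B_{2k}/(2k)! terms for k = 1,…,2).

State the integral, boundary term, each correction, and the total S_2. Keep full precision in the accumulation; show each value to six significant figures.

∫_6^15 x^6 dx evaluates to 2.43685e+07.
Boundary: ½(f(6) + f(15)) = ½(46656.0 + 1.13906e+07) = 5.71864e+06.
Integral + boundary = 3.00871e+07.
k=1: B_{2}/(2)! × [f^{(1)}(15) − f^{(1)}(6)] = 1/12 × (4.55625e+06 − 46656.0) = 375800.
After k=1: 3.04629e+07.
k=2: B_{4}/(4)! × [f^{(3)}(15) − f^{(3)}(6)] = −1/720 × (405000 − 25920.0) = -526.500.

S_2 ≈ 3.04624e+07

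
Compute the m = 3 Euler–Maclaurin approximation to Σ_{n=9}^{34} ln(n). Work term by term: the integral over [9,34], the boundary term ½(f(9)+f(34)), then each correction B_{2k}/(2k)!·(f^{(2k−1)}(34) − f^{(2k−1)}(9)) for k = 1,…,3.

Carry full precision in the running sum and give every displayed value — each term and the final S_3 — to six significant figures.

∫_9^34 ln(x) dx evaluates to 75.1212.
½[f(9) + f(34)] = ½[2.19722 + 3.52636] = 2.86179.
Integral + boundary = 77.9830.
Correction k=1: B_{2}/2! · (f^{(1)}(34) − f^{(1)}(9)) = 1/12 · (0.0294118 − 0.111111) = -0.00680828.
Running total after k=1: 77.9762.
Correction k=2: B_{4}/4! · (f^{(3)}(34) − f^{(3)}(9)) = −1/720 · (5.08854e-05 − 0.00274348) = 3.73972e-06.
Running total after k=2: 77.9762.
Correction k=3: B_{6}/6! · (f^{(5)}(34) − f^{(5)}(9)) = 1/30240 · (5.28222e-07 − 0.000406442) = -1.34231e-08.

S_3 ≈ 77.9762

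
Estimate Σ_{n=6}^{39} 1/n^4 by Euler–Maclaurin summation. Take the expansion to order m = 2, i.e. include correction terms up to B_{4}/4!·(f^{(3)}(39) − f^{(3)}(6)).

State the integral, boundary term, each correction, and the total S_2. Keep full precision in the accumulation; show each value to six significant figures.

S_2 ≈ 0.00196588

Integral: ∫_6^39 1/x^4 dx = 0.00153759.
Boundary: ½(f(6) + f(39)) = ½(0.000771605 + 4.32257e-07) = 0.000386019.
Integral + boundary = 0.00192361.
k=1: B_{2}/(2)! × [f^{(1)}(39) − f^{(1)}(6)] = 1/12 × (-4.43340e-08 − (-0.000514403)) = 4.28632e-05.
Partial sum through k=1: 0.00196647.
k=2: B_{4}/(4)! × [f^{(3)}(39) − f^{(3)}(6)] = −1/720 × (-8.74438e-10 − (-0.000428669)) = -5.95373e-07.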